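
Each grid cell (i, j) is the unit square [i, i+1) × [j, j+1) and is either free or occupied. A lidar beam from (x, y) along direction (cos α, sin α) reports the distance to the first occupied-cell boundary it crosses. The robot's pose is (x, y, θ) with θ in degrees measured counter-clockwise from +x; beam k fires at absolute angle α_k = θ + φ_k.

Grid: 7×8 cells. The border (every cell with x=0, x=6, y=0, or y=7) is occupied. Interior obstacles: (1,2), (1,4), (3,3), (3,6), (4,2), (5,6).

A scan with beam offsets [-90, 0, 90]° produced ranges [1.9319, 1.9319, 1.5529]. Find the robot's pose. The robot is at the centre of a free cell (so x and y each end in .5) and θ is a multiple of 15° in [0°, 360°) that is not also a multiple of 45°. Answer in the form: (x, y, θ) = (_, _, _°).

The pose lattice has 24·16 = 384 candidates. Test each by forward raycasting.
  (5.5, 2.5, 75°): beam 1 = 0.5176 ≠ 1.9319 ✗
  (1.5, 6.5, 15°): beam 1 = 1.5529 ≠ 1.9319 ✗
  (3.5, 2.5, 300°): beam 1 = 2.8868 ≠ 1.9319 ✗
  (2.5, 2.5, 240°): beam 1 = 0.5774 ≠ 1.9319 ✗
  (1.5, 5.5, 345°): beam 1 = 0.5176 ≠ 1.9319 ✗
  …
  (2.5, 1.5, 75°): r_1=1.9319, r_2=1.9319, r_3=1.5529 — all match ✓
No second candidate reproduces the full scan.

(x, y, θ) = (2.5, 1.5, 75°)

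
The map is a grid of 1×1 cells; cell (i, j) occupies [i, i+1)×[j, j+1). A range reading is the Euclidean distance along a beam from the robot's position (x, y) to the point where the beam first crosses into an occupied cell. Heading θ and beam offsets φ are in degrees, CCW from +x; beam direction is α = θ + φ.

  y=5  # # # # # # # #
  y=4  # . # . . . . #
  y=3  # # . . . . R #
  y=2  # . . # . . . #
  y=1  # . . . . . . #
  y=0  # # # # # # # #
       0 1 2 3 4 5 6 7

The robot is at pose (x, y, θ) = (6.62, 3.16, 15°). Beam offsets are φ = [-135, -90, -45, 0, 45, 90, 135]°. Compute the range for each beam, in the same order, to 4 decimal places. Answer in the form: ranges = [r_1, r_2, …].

beam 1: φ=-135°, α=240°
  dir = (cos 240°, sin 240°) = (-0.5000, -0.8660); from cell (6,3)
  next x-line at t=1.2400, next y-line at t=0.1848; Δt_x=2.0000, Δt_y=1.1547
    y: enter (6,2) at t=0.1848
    x: enter (5,2) at t=1.2400
    y: enter (5,1) at t=1.3395
    y: enter (5,0) at t=2.4942 ← occupied
  → r_1 = 2.4942
beam 2: φ=-90°, α=285°
  dir = (cos 285°, sin 285°) = (0.2588, -0.9659); from cell (6,3)
  next x-line at t=1.4682, next y-line at t=0.1656; Δt_x=3.8637, Δt_y=1.0353
    y: enter (6,2) at t=0.1656
    y: enter (6,1) at t=1.2009
    x: enter (7,1) at t=1.4682 ← occupied
  → r_2 = 1.4682
beam 3: φ=-45°, α=330°
  dir = (cos 330°, sin 330°) = (0.8660, -0.5000); from cell (6,3)
  next x-line at t=0.4388, next y-line at t=0.3200; Δt_x=1.1547, Δt_y=2.0000
    y: enter (6,2) at t=0.3200
    x: enter (7,2) at t=0.4388 ← occupied
  → r_3 = 0.4388
beam 4: φ=0°, α=15°
  dir = (cos 15°, sin 15°) = (0.9659, 0.2588); from cell (6,3)
  next x-line at t=0.3934, next y-line at t=3.2455; Δt_x=1.0353, Δt_y=3.8637
    x: enter (7,3) at t=0.3934 ← occupied
  → r_4 = 0.3934
beam 5: φ=45°, α=60°
  dir = (cos 60°, sin 60°) = (0.5000, 0.8660); from cell (6,3)
  next x-line at t=0.7600, next y-line at t=0.9699; Δt_x=2.0000, Δt_y=1.1547
    x: enter (7,3) at t=0.7600 ← occupied
  → r_5 = 0.7600
beam 6: φ=90°, α=105°
  dir = (cos 105°, sin 105°) = (-0.2588, 0.9659); from cell (6,3)
  next x-line at t=2.3955, next y-line at t=0.8696; Δt_x=3.8637, Δt_y=1.0353
    y: enter (6,4) at t=0.8696
    y: enter (6,5) at t=1.9049 ← occupied
  → r_6 = 1.9049
beam 7: φ=135°, α=150°
  dir = (cos 150°, sin 150°) = (-0.8660, 0.5000); from cell (6,3)
  next x-line at t=0.7159, next y-line at t=1.6800; Δt_x=1.1547, Δt_y=2.0000
    x: enter (5,3) at t=0.7159
    y: enter (5,4) at t=1.6800
    x: enter (4,4) at t=1.8706
    x: enter (3,4) at t=3.0253
    y: enter (3,5) at t=3.6800 ← occupied
  → r_7 = 3.6800

ranges = [2.4942, 1.4682, 0.4388, 0.3934, 0.7600, 1.9049, 3.6800]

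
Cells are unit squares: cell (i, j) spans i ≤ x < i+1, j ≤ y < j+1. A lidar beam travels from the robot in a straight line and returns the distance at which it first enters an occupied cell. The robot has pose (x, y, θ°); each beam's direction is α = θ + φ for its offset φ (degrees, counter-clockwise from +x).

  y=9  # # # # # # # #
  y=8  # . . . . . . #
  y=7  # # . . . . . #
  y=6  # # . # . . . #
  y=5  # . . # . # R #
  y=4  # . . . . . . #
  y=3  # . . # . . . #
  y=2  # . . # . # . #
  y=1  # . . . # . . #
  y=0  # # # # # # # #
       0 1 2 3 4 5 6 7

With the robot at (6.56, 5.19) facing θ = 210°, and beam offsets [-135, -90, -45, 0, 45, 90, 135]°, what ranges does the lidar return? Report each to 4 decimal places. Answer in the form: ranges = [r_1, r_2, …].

ranges = [1.7000, 4.3994, 0.5798, 2.9560, 2.2673, 0.8800, 0.4555]

beam 1: φ=-135°, α=75°
  cosα=0.2588 sinα=0.9659 | (6,5) | tMaxX 1.7000 tMaxY 0.8386 | tΔX 3.8637 tΔY 1.0353
    t=0.8386 [y] (6,6)
    t=1.7000 [x] (7,6) — stop
  → r_1 = 1.7000
beam 2: φ=-90°, α=120°
  cosα=-0.5000 sinα=0.8660 | (6,5) | tMaxX 1.1200 tMaxY 0.9353 | tΔX 2.0000 tΔY 1.1547
    t=0.9353 [y] (6,6)
    t=1.1200 [x] (5,6)
    t=2.0900 [y] (5,7)
    t=3.1200 [x] (4,7)
    t=3.2447 [y] (4,8)
    t=4.3994 [y] (4,9) — stop
  → r_2 = 4.3994
beam 3: φ=-45°, α=165°
  cosα=-0.9659 sinα=0.2588 | (6,5) | tMaxX 0.5798 tMaxY 3.1296 | tΔX 1.0353 tΔY 3.8637
    t=0.5798 [x] (5,5) — stop
  → r_3 = 0.5798
beam 4: φ=0°, α=210°
  cosα=-0.8660 sinα=-0.5000 | (6,5) | tMaxX 0.6466 tMaxY 0.3800 | tΔX 1.1547 tΔY 2.0000
    t=0.3800 [y] (6,4)
    t=0.6466 [x] (5,4)
    t=1.8013 [x] (4,4)
    t=2.3800 [y] (4,3)
    t=2.9560 [x] (3,3) — stop
  → r_4 = 2.9560
beam 5: φ=45°, α=255°
  cosα=-0.2588 sinα=-0.9659 | (6,5) | tMaxX 2.1637 tMaxY 0.1967 | tΔX 3.8637 tΔY 1.0353
    t=0.1967 [y] (6,4)
    t=1.2320 [y] (6,3)
    t=2.1637 [x] (5,3)
    t=2.2673 [y] (5,2) — stop
  → r_5 = 2.2673
beam 6: φ=90°, α=300°
  cosα=0.5000 sinα=-0.8660 | (6,5) | tMaxX 0.8800 tMaxY 0.2194 | tΔX 2.0000 tΔY 1.1547
    t=0.2194 [y] (6,4)
    t=0.8800 [x] (7,4) — stop
  → r_6 = 0.8800
beam 7: φ=135°, α=345°
  cosα=0.9659 sinα=-0.2588 | (6,5) | tMaxX 0.4555 tMaxY 0.7341 | tΔX 1.0353 tΔY 3.8637
    t=0.4555 [x] (7,5) — stop
  → r_7 = 0.4555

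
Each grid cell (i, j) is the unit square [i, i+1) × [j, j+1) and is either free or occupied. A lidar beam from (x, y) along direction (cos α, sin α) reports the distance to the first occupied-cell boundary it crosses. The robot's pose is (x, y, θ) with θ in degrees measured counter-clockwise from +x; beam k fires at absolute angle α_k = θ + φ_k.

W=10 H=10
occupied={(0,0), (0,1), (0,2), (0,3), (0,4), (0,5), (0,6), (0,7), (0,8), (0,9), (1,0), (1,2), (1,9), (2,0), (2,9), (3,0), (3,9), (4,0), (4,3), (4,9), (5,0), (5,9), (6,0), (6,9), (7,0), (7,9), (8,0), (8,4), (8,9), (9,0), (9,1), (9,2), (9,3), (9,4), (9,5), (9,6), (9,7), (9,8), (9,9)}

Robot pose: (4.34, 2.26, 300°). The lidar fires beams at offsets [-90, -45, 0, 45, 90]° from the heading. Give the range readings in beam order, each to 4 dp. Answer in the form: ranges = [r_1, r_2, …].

ranges = [2.5200, 1.3044, 1.4549, 4.8244, 4.2262]

beam 1: φ=-90°, α=210°
  dir = (cos 210°, sin 210°) = (-0.8660, -0.5000); from cell (4,2)
  next x-line at t=0.3926, next y-line at t=0.5200; Δt_x=1.1547, Δt_y=2.0000
    x: enter (3,2) at t=0.3926
    y: enter (3,1) at t=0.5200
    x: enter (2,1) at t=1.5473
    y: enter (2,0) at t=2.5200 ← occupied
  → r_1 = 2.5200
beam 2: φ=-45°, α=255°
  dir = (cos 255°, sin 255°) = (-0.2588, -0.9659); from cell (4,2)
  next x-line at t=1.3137, next y-line at t=0.2692; Δt_x=3.8637, Δt_y=1.0353
    y: enter (4,1) at t=0.2692
    y: enter (4,0) at t=1.3044 ← occupied
  → r_2 = 1.3044
beam 3: φ=0°, α=300°
  dir = (cos 300°, sin 300°) = (0.5000, -0.8660); from cell (4,2)
  next x-line at t=1.3200, next y-line at t=0.3002; Δt_x=2.0000, Δt_y=1.1547
    y: enter (4,1) at t=0.3002
    x: enter (5,1) at t=1.3200
    y: enter (5,0) at t=1.4549 ← occupied
  → r_3 = 1.4549
beam 4: φ=45°, α=345°
  dir = (cos 345°, sin 345°) = (0.9659, -0.2588); from cell (4,2)
  next x-line at t=0.6833, next y-line at t=1.0046; Δt_x=1.0353, Δt_y=3.8637
    x: enter (5,2) at t=0.6833
    y: enter (5,1) at t=1.0046
    x: enter (6,1) at t=1.7186
    x: enter (7,1) at t=2.7538
    x: enter (8,1) at t=3.7891
    x: enter (9,1) at t=4.8244 ← occupied
  → r_4 = 4.8244
beam 5: φ=90°, α=30°
  dir = (cos 30°, sin 30°) = (0.8660, 0.5000); from cell (4,2)
  next x-line at t=0.7621, next y-line at t=1.4800; Δt_x=1.1547, Δt_y=2.0000
    x: enter (5,2) at t=0.7621
    y: enter (5,3) at t=1.4800
    x: enter (6,3) at t=1.9168
    x: enter (7,3) at t=3.0715
    y: enter (7,4) at t=3.4800
    x: enter (8,4) at t=4.2262 ← occupied
  → r_5 = 4.2262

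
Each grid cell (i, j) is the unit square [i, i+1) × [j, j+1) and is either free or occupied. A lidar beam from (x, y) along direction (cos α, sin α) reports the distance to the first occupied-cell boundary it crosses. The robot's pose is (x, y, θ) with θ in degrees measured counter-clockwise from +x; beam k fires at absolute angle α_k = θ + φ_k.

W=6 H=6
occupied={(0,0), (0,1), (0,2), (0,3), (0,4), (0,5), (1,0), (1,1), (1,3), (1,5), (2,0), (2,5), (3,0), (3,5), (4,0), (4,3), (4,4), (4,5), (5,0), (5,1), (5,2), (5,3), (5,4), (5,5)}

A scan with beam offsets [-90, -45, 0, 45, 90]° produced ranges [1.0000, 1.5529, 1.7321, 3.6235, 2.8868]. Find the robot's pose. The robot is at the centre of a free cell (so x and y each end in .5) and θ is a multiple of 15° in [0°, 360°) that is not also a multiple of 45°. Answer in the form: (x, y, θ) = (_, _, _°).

(x, y, θ) = (3.5, 1.5, 60°)

Enumerate (i+0.5, j+0.5, θ) over the 12 free cells and 16 admissible headings. For each, cast all 5 beams and compare to the given ranges.
  (2.5, 2.5, 345°): beam 1 = 1.5529 ≠ 1.0000 ✗
  (2.5, 4.5, 255°): beam 1 = 1.5529 ≠ 1.0000 ✗
  (4.5, 1.5, 300°): beam 2 = 0.5176 ≠ 1.5529 ✗
  (3.5, 4.5, 195°): beam 1 = 0.5176 ≠ 1.0000 ✗
  (4.5, 1.5, 330°): beam 1 = 0.5774 ≠ 1.0000 ✗
  …
  (3.5, 1.5, 60°): r_1=1.0000, r_2=1.5529, r_3=1.7321, r_4=3.6235, r_5=2.8868 — all match ✓
No second candidate reproduces the full scan.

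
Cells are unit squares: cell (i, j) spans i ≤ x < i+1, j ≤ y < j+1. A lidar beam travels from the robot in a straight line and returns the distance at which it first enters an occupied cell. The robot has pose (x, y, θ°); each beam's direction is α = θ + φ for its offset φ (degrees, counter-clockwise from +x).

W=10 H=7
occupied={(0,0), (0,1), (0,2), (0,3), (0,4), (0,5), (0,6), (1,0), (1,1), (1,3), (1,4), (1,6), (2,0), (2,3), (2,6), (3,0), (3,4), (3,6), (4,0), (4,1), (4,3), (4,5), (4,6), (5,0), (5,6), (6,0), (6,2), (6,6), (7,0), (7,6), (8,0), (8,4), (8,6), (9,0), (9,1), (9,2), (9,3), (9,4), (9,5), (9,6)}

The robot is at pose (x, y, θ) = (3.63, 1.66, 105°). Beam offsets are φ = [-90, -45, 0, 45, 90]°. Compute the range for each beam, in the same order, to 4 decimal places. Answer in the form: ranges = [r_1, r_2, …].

beam 1: φ=-90°, α=15°
  direction (0.9659, 0.2588); cell (3,1); t to first gridline: x 0.3831, y 1.3137 (then +1.0353 / +3.8637)
    (4,1) via x @ 0.3831  # hit
  → r_1 = 0.3831
beam 2: φ=-45°, α=60°
  direction (0.5000, 0.8660); cell (3,1); t to first gridline: x 0.7400, y 0.3926 (then +2.0000 / +1.1547)
    (3,2) via y @ 0.3926
    (4,2) via x @ 0.7400
    (4,3) via y @ 1.5473  # hit
  → r_2 = 1.5473
beam 3: φ=0°, α=105°
  direction (-0.2588, 0.9659); cell (3,1); t to first gridline: x 2.4341, y 0.3520 (then +3.8637 / +1.0353)
    (3,2) via y @ 0.3520
    (3,3) via y @ 1.3873
    (3,4) via y @ 2.4225  # hit
  → r_3 = 2.4225
beam 4: φ=45°, α=150°
  direction (-0.8660, 0.5000); cell (3,1); t to first gridline: x 0.7275, y 0.6800 (then +1.1547 / +2.0000)
    (3,2) via y @ 0.6800
    (2,2) via x @ 0.7275
    (1,2) via x @ 1.8822
    (1,3) via y @ 2.6800  # hit
  → r_4 = 2.6800
beam 5: φ=90°, α=195°
  direction (-0.9659, -0.2588); cell (3,1); t to first gridline: x 0.6522, y 2.5500 (then +1.0353 / +3.8637)
    (2,1) via x @ 0.6522
    (1,1) via x @ 1.6875  # hit
  → r_5 = 1.6875

ranges = [0.3831, 1.5473, 2.4225, 2.6800, 1.6875]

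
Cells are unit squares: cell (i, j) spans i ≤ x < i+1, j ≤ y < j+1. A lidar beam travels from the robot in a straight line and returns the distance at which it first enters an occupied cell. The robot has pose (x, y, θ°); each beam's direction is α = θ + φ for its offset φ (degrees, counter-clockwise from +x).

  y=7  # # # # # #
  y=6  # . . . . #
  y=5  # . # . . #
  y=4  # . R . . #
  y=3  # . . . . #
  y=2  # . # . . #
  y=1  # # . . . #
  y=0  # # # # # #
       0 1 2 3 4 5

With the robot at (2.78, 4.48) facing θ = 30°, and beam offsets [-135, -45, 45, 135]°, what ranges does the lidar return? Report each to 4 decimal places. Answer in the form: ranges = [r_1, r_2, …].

ranges = [1.5322, 2.2983, 0.5383, 1.8428]

beam 1: φ=-135°, α=255°
  cosα=-0.2588 sinα=-0.9659 | (2,4) | tMaxX 3.0137 tMaxY 0.4969 | tΔX 3.8637 tΔY 1.0353
    t=0.4969 [y] (2,3)
    t=1.5322 [y] (2,2) — stop
  → r_1 = 1.5322
beam 2: φ=-45°, α=345°
  cosα=0.9659 sinα=-0.2588 | (2,4) | tMaxX 0.2278 tMaxY 1.8546 | tΔX 1.0353 tΔY 3.8637
    t=0.2278 [x] (3,4)
    t=1.2630 [x] (4,4)
    t=1.8546 [y] (4,3)
    t=2.2983 [x] (5,3) — stop
  → r_2 = 2.2983
beam 3: φ=45°, α=75°
  cosα=0.2588 sinα=0.9659 | (2,4) | tMaxX 0.8500 tMaxY 0.5383 | tΔX 3.8637 tΔY 1.0353
    t=0.5383 [y] (2,5) — stop
  → r_3 = 0.5383
beam 4: φ=135°, α=165°
  cosα=-0.9659 sinα=0.2588 | (2,4) | tMaxX 0.8075 tMaxY 2.0091 | tΔX 1.0353 tΔY 3.8637
    t=0.8075 [x] (1,4)
    t=1.8428 [x] (0,4) — stop
  → r_4 = 1.8428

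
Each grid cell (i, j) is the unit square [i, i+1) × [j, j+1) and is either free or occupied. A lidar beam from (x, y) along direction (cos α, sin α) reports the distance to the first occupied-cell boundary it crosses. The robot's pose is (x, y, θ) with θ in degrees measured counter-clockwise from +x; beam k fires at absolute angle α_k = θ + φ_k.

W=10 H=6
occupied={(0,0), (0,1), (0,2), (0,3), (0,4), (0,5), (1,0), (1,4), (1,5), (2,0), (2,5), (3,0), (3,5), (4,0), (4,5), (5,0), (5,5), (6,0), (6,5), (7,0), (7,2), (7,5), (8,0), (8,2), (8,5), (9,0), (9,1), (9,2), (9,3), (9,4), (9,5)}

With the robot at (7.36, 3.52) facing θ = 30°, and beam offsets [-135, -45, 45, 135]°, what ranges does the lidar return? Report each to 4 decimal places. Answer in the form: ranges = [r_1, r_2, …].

ranges = [0.5383, 1.6979, 1.5322, 5.5491]

beam 1: φ=-135°, α=255°
  direction (-0.2588, -0.9659); cell (7,3); t to first gridline: x 1.3909, y 0.5383 (then +3.8637 / +1.0353)
    (7,2) via y @ 0.5383  # hit
  → r_1 = 0.5383
beam 2: φ=-45°, α=345°
  direction (0.9659, -0.2588); cell (7,3); t to first gridline: x 0.6626, y 2.0091 (then +1.0353 / +3.8637)
    (8,3) via x @ 0.6626
    (9,3) via x @ 1.6979  # hit
  → r_2 = 1.6979
beam 3: φ=45°, α=75°
  direction (0.2588, 0.9659); cell (7,3); t to first gridline: x 2.4728, y 0.4969 (then +3.8637 / +1.0353)
    (7,4) via y @ 0.4969
    (7,5) via y @ 1.5322  # hit
  → r_3 = 1.5322
beam 4: φ=135°, α=165°
  direction (-0.9659, 0.2588); cell (7,3); t to first gridline: x 0.3727, y 1.8546 (then +1.0353 / +3.8637)
    (6,3) via x @ 0.3727
    (5,3) via x @ 1.4080
    (5,4) via y @ 1.8546
    (4,4) via x @ 2.4433
    (3,4) via x @ 3.4785
    (2,4) via x @ 4.5138
    (1,4) via x @ 5.5491  # hit
  → r_4 = 5.5491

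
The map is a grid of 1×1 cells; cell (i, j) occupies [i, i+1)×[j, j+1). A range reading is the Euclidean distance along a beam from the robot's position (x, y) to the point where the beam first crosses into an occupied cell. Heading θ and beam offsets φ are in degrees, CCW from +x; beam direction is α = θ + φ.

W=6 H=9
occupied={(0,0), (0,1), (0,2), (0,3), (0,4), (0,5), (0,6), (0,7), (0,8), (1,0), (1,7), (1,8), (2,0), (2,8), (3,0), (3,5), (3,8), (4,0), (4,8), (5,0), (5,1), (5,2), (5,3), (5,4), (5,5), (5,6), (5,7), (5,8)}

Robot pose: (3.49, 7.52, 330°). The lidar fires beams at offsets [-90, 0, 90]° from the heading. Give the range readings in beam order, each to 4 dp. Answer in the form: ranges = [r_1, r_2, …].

beam 1: φ=-90°, α=240°
  cosα=-0.5000 sinα=-0.8660 | (3,7) | tMaxX 0.9800 tMaxY 0.6004 | tΔX 2.0000 tΔY 1.1547
    t=0.6004 [y] (3,6)
    t=0.9800 [x] (2,6)
    t=1.7551 [y] (2,5)
    t=2.9098 [y] (2,4)
    t=2.9800 [x] (1,4)
    t=4.0645 [y] (1,3)
    t=4.9800 [x] (0,3) — stop
  → r_1 = 4.9800
beam 2: φ=0°, α=330°
  cosα=0.8660 sinα=-0.5000 | (3,7) | tMaxX 0.5889 tMaxY 1.0400 | tΔX 1.1547 tΔY 2.0000
    t=0.5889 [x] (4,7)
    t=1.0400 [y] (4,6)
    t=1.7436 [x] (5,6) — stop
  → r_2 = 1.7436
beam 3: φ=90°, α=60°
  cosα=0.5000 sinα=0.8660 | (3,7) | tMaxX 1.0200 tMaxY 0.5543 | tΔX 2.0000 tΔY 1.1547
    t=0.5543 [y] (3,8) — stop
  → r_3 = 0.5543

ranges = [4.9800, 1.7436, 0.5543]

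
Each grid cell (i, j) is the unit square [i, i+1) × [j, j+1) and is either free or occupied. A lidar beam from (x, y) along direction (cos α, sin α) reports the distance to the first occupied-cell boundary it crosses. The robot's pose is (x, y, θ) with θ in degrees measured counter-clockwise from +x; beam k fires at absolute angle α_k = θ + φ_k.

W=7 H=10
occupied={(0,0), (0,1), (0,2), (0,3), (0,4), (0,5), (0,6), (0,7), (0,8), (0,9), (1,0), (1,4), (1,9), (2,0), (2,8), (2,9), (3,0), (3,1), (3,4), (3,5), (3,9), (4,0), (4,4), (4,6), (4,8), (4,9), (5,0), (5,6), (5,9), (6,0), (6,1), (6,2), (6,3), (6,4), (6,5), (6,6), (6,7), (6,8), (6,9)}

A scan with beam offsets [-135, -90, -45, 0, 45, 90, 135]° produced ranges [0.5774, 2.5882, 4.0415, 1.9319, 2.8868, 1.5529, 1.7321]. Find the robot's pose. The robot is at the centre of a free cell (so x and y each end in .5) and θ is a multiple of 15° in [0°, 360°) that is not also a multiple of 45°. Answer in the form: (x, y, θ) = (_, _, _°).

(x, y, θ) = (4.5, 3.5, 255°)

The pose lattice has 31·16 = 496 candidates. Test each by forward raycasting.
  (5.5, 5.5, 30°): beam 1 = 4.6587 ≠ 0.5774 ✗
  (1.5, 8.5, 330°): beam 1 = 0.5176 ≠ 0.5774 ✗
  (2.5, 1.5, 345°): beam 1 = 1.0000 ≠ 0.5774 ✗
  (4.5, 3.5, 105°): beam 1 = 1.7321 ≠ 0.5774 ✗
  …
  (4.5, 3.5, 255°): r_1=0.5774, r_2=2.5882, r_3=4.0415, r_4=1.9319, r_5=2.8868, r_6=1.5529, r_7=1.7321 — all match ✓
No second candidate reproduces the full scan.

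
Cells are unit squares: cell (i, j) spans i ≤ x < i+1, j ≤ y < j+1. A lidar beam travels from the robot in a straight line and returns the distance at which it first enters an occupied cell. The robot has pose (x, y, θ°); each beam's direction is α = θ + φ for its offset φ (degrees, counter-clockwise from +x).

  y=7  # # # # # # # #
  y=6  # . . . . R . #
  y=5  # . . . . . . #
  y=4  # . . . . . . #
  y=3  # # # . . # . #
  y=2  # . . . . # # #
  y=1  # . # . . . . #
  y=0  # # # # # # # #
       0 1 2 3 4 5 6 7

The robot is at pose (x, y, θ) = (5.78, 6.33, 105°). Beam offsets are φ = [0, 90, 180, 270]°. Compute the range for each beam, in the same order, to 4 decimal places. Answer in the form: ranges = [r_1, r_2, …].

ranges = [0.6936, 4.9486, 3.4475, 1.2630]

beam 1: φ=0°, α=105°
  dir = (cos 105°, sin 105°) = (-0.2588, 0.9659); from cell (5,6)
  next x-line at t=3.0137, next y-line at t=0.6936; Δt_x=3.8637, Δt_y=1.0353
    y: enter (5,7) at t=0.6936 ← occupied
  → r_1 = 0.6936
beam 2: φ=90°, α=195°
  dir = (cos 195°, sin 195°) = (-0.9659, -0.2588); from cell (5,6)
  next x-line at t=0.8075, next y-line at t=1.2750; Δt_x=1.0353, Δt_y=3.8637
    x: enter (4,6) at t=0.8075
    y: enter (4,5) at t=1.2750
    x: enter (3,5) at t=1.8428
    x: enter (2,5) at t=2.8781
    x: enter (1,5) at t=3.9133
    x: enter (0,5) at t=4.9486 ← occupied
  → r_2 = 4.9486
beam 3: φ=180°, α=285°
  dir = (cos 285°, sin 285°) = (0.2588, -0.9659); from cell (5,6)
  next x-line at t=0.8500, next y-line at t=0.3416; Δt_x=3.8637, Δt_y=1.0353
    y: enter (5,5) at t=0.3416
    x: enter (6,5) at t=0.8500
    y: enter (6,4) at t=1.3769
    y: enter (6,3) at t=2.4122
    y: enter (6,2) at t=3.4475 ← occupied
  → r_3 = 3.4475
beam 4: φ=270°, α=15°
  dir = (cos 15°, sin 15°) = (0.9659, 0.2588); from cell (5,6)
  next x-line at t=0.2278, next y-line at t=2.5887; Δt_x=1.0353, Δt_y=3.8637
    x: enter (6,6) at t=0.2278
    x: enter (7,6) at t=1.2630 ← occupied
  → r_4 = 1.2630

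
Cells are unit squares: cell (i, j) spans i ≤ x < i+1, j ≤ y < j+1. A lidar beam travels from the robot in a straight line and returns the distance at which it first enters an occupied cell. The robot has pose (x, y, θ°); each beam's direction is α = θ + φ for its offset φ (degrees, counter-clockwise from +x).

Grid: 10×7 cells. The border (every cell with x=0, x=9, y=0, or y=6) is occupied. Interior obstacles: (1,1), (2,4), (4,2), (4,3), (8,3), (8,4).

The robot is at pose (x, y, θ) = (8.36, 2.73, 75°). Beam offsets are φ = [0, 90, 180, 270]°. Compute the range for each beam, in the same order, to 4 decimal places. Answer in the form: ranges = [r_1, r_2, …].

beam 1: φ=0°, α=75°
  cosα=0.2588 sinα=0.9659 | (8,2) | tMaxX 2.4728 tMaxY 0.2795 | tΔX 3.8637 tΔY 1.0353
    t=0.2795 [y] (8,3) — stop
  → r_1 = 0.2795
beam 2: φ=90°, α=165°
  cosα=-0.9659 sinα=0.2588 | (8,2) | tMaxX 0.3727 tMaxY 1.0432 | tΔX 1.0353 tΔY 3.8637
    t=0.3727 [x] (7,2)
    t=1.0432 [y] (7,3)
    t=1.4080 [x] (6,3)
    t=2.4433 [x] (5,3)
    t=3.4785 [x] (4,3) — stop
  → r_2 = 3.4785
beam 3: φ=180°, α=255°
  cosα=-0.2588 sinα=-0.9659 | (8,2) | tMaxX 1.3909 tMaxY 0.7558 | tΔX 3.8637 tΔY 1.0353
    t=0.7558 [y] (8,1)
    t=1.3909 [x] (7,1)
    t=1.7910 [y] (7,0) — stop
  → r_3 = 1.7910
beam 4: φ=270°, α=345°
  cosα=0.9659 sinα=-0.2588 | (8,2) | tMaxX 0.6626 tMaxY 2.8205 | tΔX 1.0353 tΔY 3.8637
    t=0.6626 [x] (9,2) — stop
  → r_4 = 0.6626

ranges = [0.2795, 3.4785, 1.7910, 0.6626]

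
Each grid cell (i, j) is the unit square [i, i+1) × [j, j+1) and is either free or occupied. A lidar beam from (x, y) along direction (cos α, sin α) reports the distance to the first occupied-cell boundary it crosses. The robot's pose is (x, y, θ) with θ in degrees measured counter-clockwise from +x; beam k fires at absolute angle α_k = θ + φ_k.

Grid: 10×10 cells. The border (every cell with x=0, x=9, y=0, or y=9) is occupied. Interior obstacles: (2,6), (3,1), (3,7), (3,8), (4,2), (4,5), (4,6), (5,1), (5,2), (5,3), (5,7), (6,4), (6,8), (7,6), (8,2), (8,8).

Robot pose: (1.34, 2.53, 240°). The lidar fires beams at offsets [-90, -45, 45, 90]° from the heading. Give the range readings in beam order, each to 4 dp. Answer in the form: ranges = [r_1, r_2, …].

beam 1: φ=-90°, α=150°
  d=(-0.8660,0.5000)  start (1,2)  tX=0.3926 tY=0.9400  stride 1/|dx|=1.1547 1/|dy|=2.0000
    cross x-line → (0,2), t=0.3926 (wall)
  → r_1 = 0.3926
beam 2: φ=-45°, α=195°
  d=(-0.9659,-0.2588)  start (1,2)  tX=0.3520 tY=2.0478  stride 1/|dx|=1.0353 1/|dy|=3.8637
    cross x-line → (0,2), t=0.3520 (wall)
  → r_2 = 0.3520
beam 3: φ=45°, α=285°
  d=(0.2588,-0.9659)  start (1,2)  tX=2.5500 tY=0.5487  stride 1/|dx|=3.8637 1/|dy|=1.0353
    cross y-line → (1,1), t=0.5487
    cross y-line → (1,0), t=1.5840 (wall)
  → r_3 = 1.5840
beam 4: φ=90°, α=330°
  d=(0.8660,-0.5000)  start (1,2)  tX=0.7621 tY=1.0600  stride 1/|dx|=1.1547 1/|dy|=2.0000
    cross x-line → (2,2), t=0.7621
    cross y-line → (2,1), t=1.0600
    cross x-line → (3,1), t=1.9168 (wall)
  → r_4 = 1.9168

ranges = [0.3926, 0.3520, 1.5840, 1.9168]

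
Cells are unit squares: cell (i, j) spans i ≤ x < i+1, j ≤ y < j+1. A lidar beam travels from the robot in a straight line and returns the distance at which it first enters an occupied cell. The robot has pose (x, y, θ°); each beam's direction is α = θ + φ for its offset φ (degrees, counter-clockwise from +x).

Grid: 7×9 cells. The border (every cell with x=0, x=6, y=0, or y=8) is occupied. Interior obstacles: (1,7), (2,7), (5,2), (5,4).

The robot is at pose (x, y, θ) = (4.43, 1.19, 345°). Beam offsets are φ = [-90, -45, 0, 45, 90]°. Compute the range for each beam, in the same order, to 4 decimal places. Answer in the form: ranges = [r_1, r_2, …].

ranges = [0.1967, 0.2194, 0.7341, 1.6200, 2.9091]

beam 1: φ=-90°, α=255°
  dir = (cos 255°, sin 255°) = (-0.2588, -0.9659); from cell (4,1)
  next x-line at t=1.6614, next y-line at t=0.1967; Δt_x=3.8637, Δt_y=1.0353
    y: enter (4,0) at t=0.1967 ← occupied
  → r_1 = 0.1967
beam 2: φ=-45°, α=300°
  dir = (cos 300°, sin 300°) = (0.5000, -0.8660); from cell (4,1)
  next x-line at t=1.1400, next y-line at t=0.2194; Δt_x=2.0000, Δt_y=1.1547
    y: enter (4,0) at t=0.2194 ← occupied
  → r_2 = 0.2194
beam 3: φ=0°, α=345°
  dir = (cos 345°, sin 345°) = (0.9659, -0.2588); from cell (4,1)
  next x-line at t=0.5901, next y-line at t=0.7341; Δt_x=1.0353, Δt_y=3.8637
    x: enter (5,1) at t=0.5901
    y: enter (5,0) at t=0.7341 ← occupied
  → r_3 = 0.7341
beam 4: φ=45°, α=30°
  dir = (cos 30°, sin 30°) = (0.8660, 0.5000); from cell (4,1)
  next x-line at t=0.6582, next y-line at t=1.6200; Δt_x=1.1547, Δt_y=2.0000
    x: enter (5,1) at t=0.6582
    y: enter (5,2) at t=1.6200 ← occupied
  → r_4 = 1.6200
beam 5: φ=90°, α=75°
  dir = (cos 75°, sin 75°) = (0.2588, 0.9659); from cell (4,1)
  next x-line at t=2.2023, next y-line at t=0.8386; Δt_x=3.8637, Δt_y=1.0353
    y: enter (4,2) at t=0.8386
    y: enter (4,3) at t=1.8738
    x: enter (5,3) at t=2.2023
    y: enter (5,4) at t=2.9091 ← occupied
  → r_5 = 2.9091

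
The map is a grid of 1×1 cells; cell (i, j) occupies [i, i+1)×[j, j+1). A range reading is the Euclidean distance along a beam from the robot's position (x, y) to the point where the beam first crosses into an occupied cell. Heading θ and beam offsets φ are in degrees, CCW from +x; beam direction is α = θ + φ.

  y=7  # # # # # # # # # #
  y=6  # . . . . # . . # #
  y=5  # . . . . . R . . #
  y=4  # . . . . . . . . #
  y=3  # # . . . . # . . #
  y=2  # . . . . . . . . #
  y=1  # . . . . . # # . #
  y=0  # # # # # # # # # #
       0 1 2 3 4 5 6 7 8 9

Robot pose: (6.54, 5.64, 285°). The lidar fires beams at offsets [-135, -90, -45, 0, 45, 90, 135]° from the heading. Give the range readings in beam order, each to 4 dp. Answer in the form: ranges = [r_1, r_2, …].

beam 1: φ=-135°, α=150°
  cosα=-0.8660 sinα=0.5000 | (6,5) | tMaxX 0.6235 tMaxY 0.7200 | tΔX 1.1547 tΔY 2.0000
    t=0.6235 [x] (5,5)
    t=0.7200 [y] (5,6) — stop
  → r_1 = 0.7200
beam 2: φ=-90°, α=195°
  cosα=-0.9659 sinα=-0.2588 | (6,5) | tMaxX 0.5590 tMaxY 2.4728 | tΔX 1.0353 tΔY 3.8637
    t=0.5590 [x] (5,5)
    t=1.5943 [x] (4,5)
    t=2.4728 [y] (4,4)
    t=2.6296 [x] (3,4)
    t=3.6649 [x] (2,4)
    t=4.7002 [x] (1,4)
    t=5.7354 [x] (0,4) — stop
  → r_2 = 5.7354
beam 3: φ=-45°, α=240°
  cosα=-0.5000 sinα=-0.8660 | (6,5) | tMaxX 1.0800 tMaxY 0.7390 | tΔX 2.0000 tΔY 1.1547
    t=0.7390 [y] (6,4)
    t=1.0800 [x] (5,4)
    t=1.8937 [y] (5,3)
    t=3.0484 [y] (5,2)
    t=3.0800 [x] (4,2)
    t=4.2031 [y] (4,1)
    t=5.0800 [x] (3,1)
    t=5.3578 [y] (3,0) — stop
  → r_3 = 5.3578
beam 4: φ=0°, α=285°
  cosα=0.2588 sinα=-0.9659 | (6,5) | tMaxX 1.7773 tMaxY 0.6626 | tΔX 3.8637 tΔY 1.0353
    t=0.6626 [y] (6,4)
    t=1.6979 [y] (6,3) — stop
  → r_4 = 1.6979
beam 5: φ=45°, α=330°
  cosα=0.8660 sinα=-0.5000 | (6,5) | tMaxX 0.5312 tMaxY 1.2800 | tΔX 1.1547 tΔY 2.0000
    t=0.5312 [x] (7,5)
    t=1.2800 [y] (7,4)
    t=1.6859 [x] (8,4)
    t=2.8406 [x] (9,4) — stop
  → r_5 = 2.8406
beam 6: φ=90°, α=15°
  cosα=0.9659 sinα=0.2588 | (6,5) | tMaxX 0.4762 tMaxY 1.3909 | tΔX 1.0353 tΔY 3.8637
    t=0.4762 [x] (7,5)
    t=1.3909 [y] (7,6)
    t=1.5115 [x] (8,6) — stop
  → r_6 = 1.5115
beam 7: φ=135°, α=60°
  cosα=0.5000 sinα=0.8660 | (6,5) | tMaxX 0.9200 tMaxY 0.4157 | tΔX 2.0000 tΔY 1.1547
    t=0.4157 [y] (6,6)
    t=0.9200 [x] (7,6)
    t=1.5704 [y] (7,7) — stop
  → r_7 = 1.5704

ranges = [0.7200, 5.7354, 5.3578, 1.6979, 2.8406, 1.5115, 1.5704]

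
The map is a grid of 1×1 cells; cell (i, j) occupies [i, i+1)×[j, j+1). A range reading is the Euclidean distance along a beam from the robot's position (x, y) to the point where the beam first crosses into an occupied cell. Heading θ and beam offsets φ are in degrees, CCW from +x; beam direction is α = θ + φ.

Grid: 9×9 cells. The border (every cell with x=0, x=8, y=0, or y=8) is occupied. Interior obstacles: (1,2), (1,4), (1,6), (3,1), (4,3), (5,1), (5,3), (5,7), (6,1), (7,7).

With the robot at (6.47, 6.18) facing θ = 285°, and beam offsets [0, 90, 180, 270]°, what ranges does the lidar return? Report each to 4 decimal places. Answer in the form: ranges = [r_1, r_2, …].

ranges = [5.3627, 1.5840, 1.8159, 4.6277]

beam 1: φ=0°, α=285°
  direction (0.2588, -0.9659); cell (6,6); t to first gridline: x 2.0478, y 0.1863 (then +3.8637 / +1.0353)
    (6,5) via y @ 0.1863
    (6,4) via y @ 1.2216
    (7,4) via x @ 2.0478
    (7,3) via y @ 2.2569
    (7,2) via y @ 3.2922
    (7,1) via y @ 4.3275
    (7,0) via y @ 5.3627  # hit
  → r_1 = 5.3627
beam 2: φ=90°, α=15°
  direction (0.9659, 0.2588); cell (6,6); t to first gridline: x 0.5487, y 3.1682 (then +1.0353 / +3.8637)
    (7,6) via x @ 0.5487
    (8,6) via x @ 1.5840  # hit
  → r_2 = 1.5840
beam 3: φ=180°, α=105°
  direction (-0.2588, 0.9659); cell (6,6); t to first gridline: x 1.8159, y 0.8489 (then +3.8637 / +1.0353)
    (6,7) via y @ 0.8489
    (5,7) via x @ 1.8159  # hit
  → r_3 = 1.8159
beam 4: φ=270°, α=195°
  direction (-0.9659, -0.2588); cell (6,6); t to first gridline: x 0.4866, y 0.6955 (then +1.0353 / +3.8637)
    (5,6) via x @ 0.4866
    (5,5) via y @ 0.6955
    (4,5) via x @ 1.5219
    (3,5) via x @ 2.5571
    (2,5) via x @ 3.5924
    (2,4) via y @ 4.5592
    (1,4) via x @ 4.6277  # hit
  → r_4 = 4.6277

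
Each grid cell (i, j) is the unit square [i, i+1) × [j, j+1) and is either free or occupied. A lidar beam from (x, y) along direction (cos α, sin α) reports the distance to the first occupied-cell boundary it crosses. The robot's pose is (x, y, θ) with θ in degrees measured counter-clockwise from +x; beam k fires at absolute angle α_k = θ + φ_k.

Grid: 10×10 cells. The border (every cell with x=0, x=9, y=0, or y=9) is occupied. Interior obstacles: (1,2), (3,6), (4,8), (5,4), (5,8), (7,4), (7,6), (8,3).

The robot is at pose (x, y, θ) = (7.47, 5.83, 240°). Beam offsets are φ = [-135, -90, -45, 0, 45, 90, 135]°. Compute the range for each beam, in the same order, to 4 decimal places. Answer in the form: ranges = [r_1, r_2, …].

ranges = [0.1760, 0.3400, 6.6982, 5.5772, 0.8593, 1.7667, 1.5840]

beam 1: φ=-135°, α=105°
  dir = (cos 105°, sin 105°) = (-0.2588, 0.9659); from cell (7,5)
  next x-line at t=1.8159, next y-line at t=0.1760; Δt_x=3.8637, Δt_y=1.0353
    y: enter (7,6) at t=0.1760 ← occupied
  → r_1 = 0.1760
beam 2: φ=-90°, α=150°
  dir = (cos 150°, sin 150°) = (-0.8660, 0.5000); from cell (7,5)
  next x-line at t=0.5427, next y-line at t=0.3400; Δt_x=1.1547, Δt_y=2.0000
    y: enter (7,6) at t=0.3400 ← occupied
  → r_2 = 0.3400
beam 3: φ=-45°, α=195°
  dir = (cos 195°, sin 195°) = (-0.9659, -0.2588); from cell (7,5)
  next x-line at t=0.4866, next y-line at t=3.2069; Δt_x=1.0353, Δt_y=3.8637
    x: enter (6,5) at t=0.4866
    x: enter (5,5) at t=1.5219
    x: enter (4,5) at t=2.5571
    y: enter (4,4) at t=3.2069
    x: enter (3,4) at t=3.5924
    x: enter (2,4) at t=4.6277
    x: enter (1,4) at t=5.6630
    x: enter (0,4) at t=6.6982 ← occupied
  → r_3 = 6.6982
beam 4: φ=0°, α=240°
  dir = (cos 240°, sin 240°) = (-0.5000, -0.8660); from cell (7,5)
  next x-line at t=0.9400, next y-line at t=0.9584; Δt_x=2.0000, Δt_y=1.1547
    x: enter (6,5) at t=0.9400
    y: enter (6,4) at t=0.9584
    y: enter (6,3) at t=2.1131
    x: enter (5,3) at t=2.9400
    y: enter (5,2) at t=3.2678
    y: enter (5,1) at t=4.4225
    x: enter (4,1) at t=4.9400
    y: enter (4,0) at t=5.5772 ← occupied
  → r_4 = 5.5772
beam 5: φ=45°, α=285°
  dir = (cos 285°, sin 285°) = (0.2588, -0.9659); from cell (7,5)
  next x-line at t=2.0478, next y-line at t=0.8593; Δt_x=3.8637, Δt_y=1.0353
    y: enter (7,4) at t=0.8593 ← occupied
  → r_5 = 0.8593
beam 6: φ=90°, α=330°
  dir = (cos 330°, sin 330°) = (0.8660, -0.5000); from cell (7,5)
  next x-line at t=0.6120, next y-line at t=1.6600; Δt_x=1.1547, Δt_y=2.0000
    x: enter (8,5) at t=0.6120
    y: enter (8,4) at t=1.6600
    x: enter (9,4) at t=1.7667 ← occupied
  → r_6 = 1.7667
beam 7: φ=135°, α=15°
  dir = (cos 15°, sin 15°) = (0.9659, 0.2588); from cell (7,5)
  next x-line at t=0.5487, next y-line at t=0.6568; Δt_x=1.0353, Δt_y=3.8637
    x: enter (8,5) at t=0.5487
    y: enter (8,6) at t=0.6568
    x: enter (9,6) at t=1.5840 ← occupied
  → r_7 = 1.5840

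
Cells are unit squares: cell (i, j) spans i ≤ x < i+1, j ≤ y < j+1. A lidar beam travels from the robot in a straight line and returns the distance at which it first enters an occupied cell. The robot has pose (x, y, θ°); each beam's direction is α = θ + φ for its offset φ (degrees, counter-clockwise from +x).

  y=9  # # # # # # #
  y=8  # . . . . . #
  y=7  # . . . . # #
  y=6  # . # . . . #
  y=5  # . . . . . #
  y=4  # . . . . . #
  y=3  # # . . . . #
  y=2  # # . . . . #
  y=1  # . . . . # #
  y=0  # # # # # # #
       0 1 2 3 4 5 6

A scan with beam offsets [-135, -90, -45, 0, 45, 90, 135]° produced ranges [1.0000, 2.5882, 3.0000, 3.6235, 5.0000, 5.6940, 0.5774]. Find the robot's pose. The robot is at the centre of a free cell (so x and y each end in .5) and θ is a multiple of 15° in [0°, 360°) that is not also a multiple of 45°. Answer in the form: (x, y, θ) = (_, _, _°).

Candidates: 35 free-cell centres × 16 headings = 560 poses. Raycast each; keep the one whose scan matches to 4 dp.
  (3.5, 2.5, 285°): beam 1 = 1.7321 ≠ 1.0000 ✗
  (4.5, 7.5, 150°): beam 1 = 0.5176 ≠ 1.0000 ✗
  (5.5, 5.5, 210°): beam 1 = 1.5529 ≠ 1.0000 ✗
  (4.5, 6.5, 60°): beam 1 = 4.6587 ≠ 1.0000 ✗
  (5.5, 5.5, 300°): beam 1 = 2.5882 ≠ 1.0000 ✗
  …
  (2.5, 3.5, 15°): r_1=1.0000, r_2=2.5882, r_3=3.0000, r_4=3.6235, r_5=5.0000, r_6=5.6940, r_7=0.5774 — all match ✓
No second candidate reproduces the full scan.

(x, y, θ) = (2.5, 3.5, 15°)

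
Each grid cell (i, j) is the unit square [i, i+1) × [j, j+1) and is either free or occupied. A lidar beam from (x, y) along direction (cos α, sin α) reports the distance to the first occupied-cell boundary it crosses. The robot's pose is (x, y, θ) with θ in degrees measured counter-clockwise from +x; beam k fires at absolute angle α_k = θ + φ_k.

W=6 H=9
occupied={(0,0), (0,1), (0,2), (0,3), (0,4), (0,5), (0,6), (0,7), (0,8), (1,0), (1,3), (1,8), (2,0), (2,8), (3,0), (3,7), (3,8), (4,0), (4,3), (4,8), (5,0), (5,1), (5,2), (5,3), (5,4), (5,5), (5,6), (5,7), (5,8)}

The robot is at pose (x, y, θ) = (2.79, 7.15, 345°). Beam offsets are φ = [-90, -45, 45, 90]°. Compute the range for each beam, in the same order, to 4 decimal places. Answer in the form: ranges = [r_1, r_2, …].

beam 1: φ=-90°, α=255°
  d=(-0.2588,-0.9659)  start (2,7)  tX=3.0523 tY=0.1553  stride 1/|dx|=3.8637 1/|dy|=1.0353
    cross y-line → (2,6), t=0.1553
    cross y-line → (2,5), t=1.1906
    cross y-line → (2,4), t=2.2258
    cross x-line → (1,4), t=3.0523
    cross y-line → (1,3), t=3.2611 (wall)
  → r_1 = 3.2611
beam 2: φ=-45°, α=300°
  d=(0.5000,-0.8660)  start (2,7)  tX=0.4200 tY=0.1732  stride 1/|dx|=2.0000 1/|dy|=1.1547
    cross y-line → (2,6), t=0.1732
    cross x-line → (3,6), t=0.4200
    cross y-line → (3,5), t=1.3279
    cross x-line → (4,5), t=2.4200
    cross y-line → (4,4), t=2.4826
    cross y-line → (4,3), t=3.6373 (wall)
  → r_2 = 3.6373
beam 3: φ=45°, α=30°
  d=(0.8660,0.5000)  start (2,7)  tX=0.2425 tY=1.7000  stride 1/|dx|=1.1547 1/|dy|=2.0000
    cross x-line → (3,7), t=0.2425 (wall)
  → r_3 = 0.2425
beam 4: φ=90°, α=75°
  d=(0.2588,0.9659)  start (2,7)  tX=0.8114 tY=0.8800  stride 1/|dx|=3.8637 1/|dy|=1.0353
    cross x-line → (3,7), t=0.8114 (wall)
  → r_4 = 0.8114

ranges = [3.2611, 3.6373, 0.2425, 0.8114]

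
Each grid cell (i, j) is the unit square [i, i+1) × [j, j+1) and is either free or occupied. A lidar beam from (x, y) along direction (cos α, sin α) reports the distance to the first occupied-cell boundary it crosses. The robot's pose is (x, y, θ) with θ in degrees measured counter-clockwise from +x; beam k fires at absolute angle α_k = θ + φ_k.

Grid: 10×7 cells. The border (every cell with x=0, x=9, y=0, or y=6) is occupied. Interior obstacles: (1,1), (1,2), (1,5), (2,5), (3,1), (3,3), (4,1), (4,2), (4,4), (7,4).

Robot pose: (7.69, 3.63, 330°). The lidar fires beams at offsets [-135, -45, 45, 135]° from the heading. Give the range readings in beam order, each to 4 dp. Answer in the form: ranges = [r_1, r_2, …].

beam 1: φ=-135°, α=195°
  dir = (cos 195°, sin 195°) = (-0.9659, -0.2588); from cell (7,3)
  next x-line at t=0.7143, next y-line at t=2.4341; Δt_x=1.0353, Δt_y=3.8637
    x: enter (6,3) at t=0.7143
    x: enter (5,3) at t=1.7496
    y: enter (5,2) at t=2.4341
    x: enter (4,2) at t=2.7849 ← occupied
  → r_1 = 2.7849
beam 2: φ=-45°, α=285°
  dir = (cos 285°, sin 285°) = (0.2588, -0.9659); from cell (7,3)
  next x-line at t=1.1977, next y-line at t=0.6522; Δt_x=3.8637, Δt_y=1.0353
    y: enter (7,2) at t=0.6522
    x: enter (8,2) at t=1.1977
    y: enter (8,1) at t=1.6875
    y: enter (8,0) at t=2.7228 ← occupied
  → r_2 = 2.7228
beam 3: φ=45°, α=15°
  dir = (cos 15°, sin 15°) = (0.9659, 0.2588); from cell (7,3)
  next x-line at t=0.3209, next y-line at t=1.4296; Δt_x=1.0353, Δt_y=3.8637
    x: enter (8,3) at t=0.3209
    x: enter (9,3) at t=1.3562 ← occupied
  → r_3 = 1.3562
beam 4: φ=135°, α=105°
  dir = (cos 105°, sin 105°) = (-0.2588, 0.9659); from cell (7,3)
  next x-line at t=2.6660, next y-line at t=0.3831; Δt_x=3.8637, Δt_y=1.0353
    y: enter (7,4) at t=0.3831 ← occupied
  → r_4 = 0.3831

ranges = [2.7849, 2.7228, 1.3562, 0.3831]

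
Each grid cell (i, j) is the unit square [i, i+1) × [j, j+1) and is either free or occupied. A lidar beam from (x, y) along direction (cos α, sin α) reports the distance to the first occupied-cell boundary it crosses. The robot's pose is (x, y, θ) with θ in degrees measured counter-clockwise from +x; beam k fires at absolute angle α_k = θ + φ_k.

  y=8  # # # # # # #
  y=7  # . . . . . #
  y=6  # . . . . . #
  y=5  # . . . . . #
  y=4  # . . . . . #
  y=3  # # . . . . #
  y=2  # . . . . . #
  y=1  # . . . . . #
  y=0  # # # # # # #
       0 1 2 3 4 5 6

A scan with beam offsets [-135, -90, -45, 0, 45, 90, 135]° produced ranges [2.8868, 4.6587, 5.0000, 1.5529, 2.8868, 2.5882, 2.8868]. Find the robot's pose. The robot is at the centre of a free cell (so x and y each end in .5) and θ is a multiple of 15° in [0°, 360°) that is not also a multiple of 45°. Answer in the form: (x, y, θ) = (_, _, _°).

(x, y, θ) = (3.5, 3.5, 165°)

Candidates: 34 free-cell centres × 16 headings = 544 poses. Raycast each; keep the one whose scan matches to 4 dp.
  (5.5, 6.5, 255°): beam 1 = 1.7321 ≠ 2.8868 ✗
  (4.5, 7.5, 30°): beam 1 = 6.7293 ≠ 2.8868 ✗
  (2.5, 4.5, 330°): beam 1 = 1.5529 ≠ 2.8868 ✗
  …
  (3.5, 3.5, 165°): r_1=2.8868, r_2=4.6587, r_3=5.0000, r_4=1.5529, r_5=2.8868, r_6=2.5882, r_7=2.8868 — all match ✓
Only this pose fits every beam.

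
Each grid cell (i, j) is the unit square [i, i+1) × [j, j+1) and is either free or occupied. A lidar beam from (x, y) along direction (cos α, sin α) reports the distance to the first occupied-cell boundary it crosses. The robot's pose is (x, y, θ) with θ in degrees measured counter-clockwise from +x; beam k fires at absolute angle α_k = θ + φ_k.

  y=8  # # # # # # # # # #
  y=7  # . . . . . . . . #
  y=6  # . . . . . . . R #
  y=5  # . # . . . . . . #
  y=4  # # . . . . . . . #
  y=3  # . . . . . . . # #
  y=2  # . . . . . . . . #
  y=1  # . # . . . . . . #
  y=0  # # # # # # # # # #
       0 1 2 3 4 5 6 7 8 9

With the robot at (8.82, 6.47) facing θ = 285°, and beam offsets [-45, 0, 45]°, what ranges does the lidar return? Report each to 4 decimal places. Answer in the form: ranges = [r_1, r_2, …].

ranges = [6.3162, 0.6955, 0.2078]

beam 1: φ=-45°, α=240°
  dir = (cos 240°, sin 240°) = (-0.5000, -0.8660); from cell (8,6)
  next x-line at t=1.6400, next y-line at t=0.5427; Δt_x=2.0000, Δt_y=1.1547
    y: enter (8,5) at t=0.5427
    x: enter (7,5) at t=1.6400
    y: enter (7,4) at t=1.6974
    y: enter (7,3) at t=2.8521
    x: enter (6,3) at t=3.6400
    y: enter (6,2) at t=4.0068
    y: enter (6,1) at t=5.1615
    x: enter (5,1) at t=5.6400
    y: enter (5,0) at t=6.3162 ← occupied
  → r_1 = 6.3162
beam 2: φ=0°, α=285°
  dir = (cos 285°, sin 285°) = (0.2588, -0.9659); from cell (8,6)
  next x-line at t=0.6955, next y-line at t=0.4866; Δt_x=3.8637, Δt_y=1.0353
    y: enter (8,5) at t=0.4866
    x: enter (9,5) at t=0.6955 ← occupied
  → r_2 = 0.6955
beam 3: φ=45°, α=330°
  dir = (cos 330°, sin 330°) = (0.8660, -0.5000); from cell (8,6)
  next x-line at t=0.2078, next y-line at t=0.9400; Δt_x=1.1547, Δt_y=2.0000
    x: enter (9,6) at t=0.2078 ← occupied
  → r_3 = 0.2078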